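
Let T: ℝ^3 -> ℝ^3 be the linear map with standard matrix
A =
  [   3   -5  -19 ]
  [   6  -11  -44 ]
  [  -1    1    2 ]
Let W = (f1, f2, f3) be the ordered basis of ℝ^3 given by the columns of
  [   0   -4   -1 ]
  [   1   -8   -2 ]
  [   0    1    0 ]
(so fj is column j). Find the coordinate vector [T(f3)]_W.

Column 3 of [T]_W is the W-coordinate vector of T(f3).
In standard coordinates T(f3) = A f3 = <7, 16, -1>.
Converting to W: <7, 16, -1> = 2f1 - f2 - 3f3, so the coordinate vector is <2, -1, -3>.

<2, -1, -3>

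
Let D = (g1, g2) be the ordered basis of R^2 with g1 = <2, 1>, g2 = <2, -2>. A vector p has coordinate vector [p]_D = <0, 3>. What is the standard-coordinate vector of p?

By definition p = 0·g1 + 3g2.
Summing componentwise gives <6, -6>.

<6, -6>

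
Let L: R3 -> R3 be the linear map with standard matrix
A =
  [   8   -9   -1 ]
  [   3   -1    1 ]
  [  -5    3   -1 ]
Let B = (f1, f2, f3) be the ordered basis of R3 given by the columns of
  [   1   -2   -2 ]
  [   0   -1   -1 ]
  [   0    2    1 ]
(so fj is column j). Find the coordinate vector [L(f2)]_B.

<-3, 2, 1>

Column 2 of [L]_B is the B-coordinate vector of L(f2).
In standard coordinates L(f2) = A f2 = <-9, -3, 5>.
Converting to B: <-9, -3, 5> = -3f1 + 2f2 + f3, so the coordinate vector is <-3, 2, 1>.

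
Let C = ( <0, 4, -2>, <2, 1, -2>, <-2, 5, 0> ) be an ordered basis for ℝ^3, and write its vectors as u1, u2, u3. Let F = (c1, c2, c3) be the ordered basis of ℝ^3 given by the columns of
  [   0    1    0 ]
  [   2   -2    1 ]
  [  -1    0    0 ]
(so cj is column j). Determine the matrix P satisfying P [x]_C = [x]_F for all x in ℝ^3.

[[2, 2, 0], [0, 2, -2], [0, 1, 1]]

Take x = uj: its C-coordinates are the j-th standard unit vector, so P e_j — column j of P — equals [uj]_F.
u1 = 2c1 + 0·c2 + 0·c3, giving column 1 = <2, 0, 0>; repeating for each j gives P = [[2, 2, 0], [0, 2, -2], [0, 1, 1]].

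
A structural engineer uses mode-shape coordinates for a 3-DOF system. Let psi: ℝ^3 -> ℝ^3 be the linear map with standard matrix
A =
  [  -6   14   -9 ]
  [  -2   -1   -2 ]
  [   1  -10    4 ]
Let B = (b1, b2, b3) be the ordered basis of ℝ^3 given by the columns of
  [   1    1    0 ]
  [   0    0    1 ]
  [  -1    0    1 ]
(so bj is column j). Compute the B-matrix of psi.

The j-th column of [psi]_B is [psi(bj)]_B.
psi(b1) = A b1 = (3, 0, -3) = 3b1 + 0·b2 + 0·b3, so column 1 is (3, 0, 0).
Repeating for b2, b3 and assembling the columns gives [[3, -3, 3], [0, -3, 2], [0, -2, -3]].

[[3, -3, 3], [0, -3, 2], [0, -2, -3]]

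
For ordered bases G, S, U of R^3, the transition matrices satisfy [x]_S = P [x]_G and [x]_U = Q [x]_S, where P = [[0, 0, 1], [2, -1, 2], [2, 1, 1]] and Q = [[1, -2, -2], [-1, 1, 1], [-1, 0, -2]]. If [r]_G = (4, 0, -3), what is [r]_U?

(-17, 10, -7)

Apply P to get S-coordinates (-3, 2, 5), then Q to get U-coordinates.
The result is [r]_U = (-17, 10, -7).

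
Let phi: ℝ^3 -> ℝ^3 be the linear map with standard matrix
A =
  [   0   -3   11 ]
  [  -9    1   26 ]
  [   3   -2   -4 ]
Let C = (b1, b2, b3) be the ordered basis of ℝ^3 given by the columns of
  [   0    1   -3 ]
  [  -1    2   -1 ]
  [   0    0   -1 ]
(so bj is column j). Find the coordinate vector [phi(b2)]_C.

Column 2 of [phi]_C is the C-coordinate vector of phi(b2).
In standard coordinates phi(b2) = A b2 = [-6, -7, -1].
Converting to C: [-6, -7, -1] = 0·b1 - 3b2 + b3, so the coordinate vector is [0, -3, 1].

[0, -3, 1]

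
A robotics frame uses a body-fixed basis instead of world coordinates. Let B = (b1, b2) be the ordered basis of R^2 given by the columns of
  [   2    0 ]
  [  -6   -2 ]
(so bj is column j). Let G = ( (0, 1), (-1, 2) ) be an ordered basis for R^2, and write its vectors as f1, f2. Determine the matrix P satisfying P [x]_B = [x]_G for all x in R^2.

[[-2, -2], [-2, 0]]

Let M have columns bj and N have columns fj. Then for every x, N [x]_G = x = M [x]_B, so P = N^(-1) M.
Since det N = 1, N^(-1) has integer entries; multiplying gives P = [[-2, -2], [-2, 0]].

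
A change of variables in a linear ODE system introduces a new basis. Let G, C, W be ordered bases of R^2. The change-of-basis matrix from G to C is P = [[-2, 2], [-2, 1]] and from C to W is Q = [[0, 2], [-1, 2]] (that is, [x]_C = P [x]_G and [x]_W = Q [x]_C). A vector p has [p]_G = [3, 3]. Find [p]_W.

Composing the changes, [p]_W = Q P [p]_G.
Q P = [[-4, 2], [-2, 0]]; applying this to [3, 3] gives [-6, -6].

[-6, -6]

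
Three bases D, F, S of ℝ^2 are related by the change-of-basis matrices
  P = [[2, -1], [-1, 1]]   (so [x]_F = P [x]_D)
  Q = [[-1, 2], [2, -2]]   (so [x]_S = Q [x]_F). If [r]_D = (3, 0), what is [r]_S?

(-12, 18)

Apply P to get F-coordinates (6, -3), then Q to get S-coordinates.
The result is [r]_S = (-12, 18).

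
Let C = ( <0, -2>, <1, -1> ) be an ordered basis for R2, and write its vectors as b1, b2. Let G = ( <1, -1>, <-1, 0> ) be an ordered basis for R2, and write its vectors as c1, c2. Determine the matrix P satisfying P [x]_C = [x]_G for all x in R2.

[[2, 1], [2, 0]]

Take x = bj: its C-coordinates are the j-th standard unit vector, so P e_j — column j of P — equals [bj]_G.
b1 = 2c1 + 2c2, giving column 1 = <2, 2>; repeating for each j gives P = [[2, 1], [2, 0]].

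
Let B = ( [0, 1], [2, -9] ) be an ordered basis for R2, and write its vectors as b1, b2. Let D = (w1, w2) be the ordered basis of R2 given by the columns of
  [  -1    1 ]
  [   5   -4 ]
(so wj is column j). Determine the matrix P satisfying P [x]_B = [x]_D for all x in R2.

[[1, -1], [1, 1]]

Column j of P is [bj]_D, since P maps B-coordinates to D-coordinates.
Expressing b1 in D: b1 = w1 + w2, so column 1 of P is [1, 1].
Doing the same for each bj gives P = [[1, -1], [1, 1]].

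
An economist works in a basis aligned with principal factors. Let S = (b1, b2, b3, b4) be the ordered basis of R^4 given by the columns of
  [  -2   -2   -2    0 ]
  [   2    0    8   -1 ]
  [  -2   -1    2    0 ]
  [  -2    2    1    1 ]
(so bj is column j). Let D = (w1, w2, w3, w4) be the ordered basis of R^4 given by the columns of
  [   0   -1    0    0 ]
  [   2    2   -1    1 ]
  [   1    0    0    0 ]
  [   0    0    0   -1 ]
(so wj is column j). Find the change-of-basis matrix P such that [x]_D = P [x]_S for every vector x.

Take x = bj: its S-coordinates are the j-th standard unit vector, so P e_j — column j of P — equals [bj]_D.
b1 = -2w1 + 2w2 + 0·w3 + 2w4, giving column 1 = <-2, 2, 0, 2>; repeating for each j gives P = [[-2, -1, 2, 0], [2, 2, 2, 0], [0, 0, -1, 0], [2, -2, -1, -1]].

[[-2, -1, 2, 0], [2, 2, 2, 0], [0, 0, -1, 0], [2, -2, -1, -1]]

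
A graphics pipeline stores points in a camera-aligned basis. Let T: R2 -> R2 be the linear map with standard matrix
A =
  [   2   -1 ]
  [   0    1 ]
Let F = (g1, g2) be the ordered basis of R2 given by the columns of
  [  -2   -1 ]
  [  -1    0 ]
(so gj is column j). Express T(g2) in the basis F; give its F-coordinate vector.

Compute T(g2) = A g2 = (-2, 0) in standard coordinates.
Then write this in F-coordinates: solve for y in y_1 g1 + y_2 g2 = (-2, 0).
This gives y = (0, 2), which is column 2 of [T]_F.

(0, 2)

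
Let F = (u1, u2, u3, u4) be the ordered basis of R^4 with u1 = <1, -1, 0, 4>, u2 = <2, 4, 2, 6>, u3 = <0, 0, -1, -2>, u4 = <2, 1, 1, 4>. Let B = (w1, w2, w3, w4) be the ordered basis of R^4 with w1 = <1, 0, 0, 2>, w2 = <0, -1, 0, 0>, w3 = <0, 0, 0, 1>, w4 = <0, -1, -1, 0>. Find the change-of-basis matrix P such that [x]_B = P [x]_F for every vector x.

[[1, 2, 0, 2], [1, -2, -1, 0], [2, 2, -2, 0], [0, -2, 1, -1]]

Take x = uj: its F-coordinates are the j-th standard unit vector, so P e_j — column j of P — equals [uj]_B.
u1 = w1 + w2 + 2w3 + 0·w4, giving column 1 = <1, 1, 2, 0>; repeating for each j gives P = [[1, 2, 0, 2], [1, -2, -1, 0], [2, 2, -2, 0], [0, -2, 1, -1]].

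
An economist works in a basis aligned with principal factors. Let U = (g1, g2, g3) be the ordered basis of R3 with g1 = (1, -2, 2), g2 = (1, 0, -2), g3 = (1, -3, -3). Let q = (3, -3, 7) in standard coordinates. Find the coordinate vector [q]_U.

Write q = c_1 g1 + ... + c_3 g3 and solve for the c_i.
Row-reducing the augmented matrix [M | q] gives c = (3, 1, -1).
Check: 3g1 + g2 - g3 = (3, -3, 7).

(3, 1, -1)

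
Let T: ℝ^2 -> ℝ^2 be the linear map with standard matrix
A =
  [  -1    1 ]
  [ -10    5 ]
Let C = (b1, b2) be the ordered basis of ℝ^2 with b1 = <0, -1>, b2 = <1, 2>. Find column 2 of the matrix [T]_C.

Column 2 of [T]_C is the C-coordinate vector of T(b2).
In standard coordinates T(b2) = A b2 = <1, 0>.
Converting to C: <1, 0> = 2b1 + b2, so the coordinate vector is <2, 1>.

<2, 1>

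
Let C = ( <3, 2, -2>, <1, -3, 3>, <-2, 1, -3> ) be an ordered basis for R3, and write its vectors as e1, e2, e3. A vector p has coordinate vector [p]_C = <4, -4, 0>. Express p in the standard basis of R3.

p = M [p]_C, where M has columns e1, ..., e3.
Carrying out the matrix-vector product, p = <8, 20, -20>.

<8, 20, -20>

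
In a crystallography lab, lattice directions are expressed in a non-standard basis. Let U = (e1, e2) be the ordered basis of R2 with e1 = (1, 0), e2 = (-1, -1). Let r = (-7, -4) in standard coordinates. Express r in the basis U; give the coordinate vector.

Write r = c_1 e1 + c_2 e2 and solve for the c_i.
System: c_1 - c_2 = -7, 0c_1 - c_2 = -4; solving gives c_1 = -3, c_2 = 4.
Check: -3e1 + 4e2 = (-7, -4).

(-3, 4)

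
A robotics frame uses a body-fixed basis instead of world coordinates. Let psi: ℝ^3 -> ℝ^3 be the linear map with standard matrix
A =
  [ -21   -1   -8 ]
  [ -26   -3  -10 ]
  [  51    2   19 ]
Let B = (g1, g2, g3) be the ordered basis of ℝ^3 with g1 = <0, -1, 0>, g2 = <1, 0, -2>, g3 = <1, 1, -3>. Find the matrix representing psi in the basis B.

[[-3, 3, -1], [1, -2, 2], [0, -3, 0]]

The j-th column of [psi]_B is [psi(gj)]_B.
psi(g1) = A g1 = <1, 3, -2> = -3g1 + g2 + 0·g3, so column 1 is <-3, 1, 0>.
Repeating for g2, g3 and assembling the columns gives [[-3, 3, -1], [1, -2, 2], [0, -3, 0]].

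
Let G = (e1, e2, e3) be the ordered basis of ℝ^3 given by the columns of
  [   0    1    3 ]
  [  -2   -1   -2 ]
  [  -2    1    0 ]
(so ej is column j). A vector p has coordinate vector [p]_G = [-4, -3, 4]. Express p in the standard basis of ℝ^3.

By definition p = -4e1 - 3e2 + 4e3.
Summing componentwise gives [9, 3, 5].

[9, 3, 5]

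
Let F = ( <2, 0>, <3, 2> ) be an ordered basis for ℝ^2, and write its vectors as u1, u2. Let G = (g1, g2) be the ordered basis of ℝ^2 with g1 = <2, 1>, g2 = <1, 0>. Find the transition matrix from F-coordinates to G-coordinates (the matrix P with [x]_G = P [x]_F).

Column j of P is [uj]_G, since P maps F-coordinates to G-coordinates.
Expressing u1 in G: u1 = 0·g1 + 2g2, so column 1 of P is <0, 2>.
Doing the same for each uj gives P = [[0, 2], [2, -1]].

[[0, 2], [2, -1]]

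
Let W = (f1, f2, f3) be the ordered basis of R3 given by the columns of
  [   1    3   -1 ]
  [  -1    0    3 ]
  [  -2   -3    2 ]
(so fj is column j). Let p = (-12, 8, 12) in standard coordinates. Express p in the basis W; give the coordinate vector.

(4, -4, 4)

[p]_W is the unique c with M c = p, where M has columns f1, ..., f3.
Row-reducing the augmented matrix [M | p] gives c = (4, -4, 4).
Check: 4f1 - 4f2 + 4f3 = (-12, 8, 12).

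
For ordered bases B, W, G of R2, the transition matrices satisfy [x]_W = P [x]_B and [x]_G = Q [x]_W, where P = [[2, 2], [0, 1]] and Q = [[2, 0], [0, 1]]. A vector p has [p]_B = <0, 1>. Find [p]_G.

Apply P to get W-coordinates <2, 1>, then Q to get G-coordinates.
The result is [p]_G = <4, 1>.

<4, 1>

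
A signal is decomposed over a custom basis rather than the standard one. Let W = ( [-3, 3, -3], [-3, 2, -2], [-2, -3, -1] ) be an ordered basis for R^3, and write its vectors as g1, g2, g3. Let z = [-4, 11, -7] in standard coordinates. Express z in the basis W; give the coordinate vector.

[z]_W is the unique c with M c = z, where M has columns g1, ..., g3.
Solving this 3x3 system gives c = (4, -2, -1).
Check: 4g1 - 2g2 - g3 = [-4, 11, -7].

[4, -2, -1]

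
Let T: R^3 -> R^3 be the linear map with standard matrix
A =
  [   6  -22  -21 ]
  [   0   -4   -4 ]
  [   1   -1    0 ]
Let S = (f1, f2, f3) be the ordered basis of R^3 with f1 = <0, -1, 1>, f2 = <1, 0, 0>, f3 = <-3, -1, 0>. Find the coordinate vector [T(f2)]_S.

Compute T(f2) = A f2 = <6, 0, 1> in standard coordinates.
Then write this in S-coordinates: solve for y in y_1 f1 + ... + y_3 f3 = <6, 0, 1>.
This gives y = <1, 3, -1>, which is column 2 of [T]_S.

<1, 3, -1>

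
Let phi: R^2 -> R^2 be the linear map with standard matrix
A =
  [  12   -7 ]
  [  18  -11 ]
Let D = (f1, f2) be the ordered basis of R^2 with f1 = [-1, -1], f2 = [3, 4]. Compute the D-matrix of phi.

Let P have columns f1, f2. Then [phi]_D = P^(-1) A P.
Here det P = -1, so P^(-1) is integer; computing A P first and then P^(-1)(A P) gives [[-1, -2], [-2, 2]].

[[-1, -2], [-2, 2]]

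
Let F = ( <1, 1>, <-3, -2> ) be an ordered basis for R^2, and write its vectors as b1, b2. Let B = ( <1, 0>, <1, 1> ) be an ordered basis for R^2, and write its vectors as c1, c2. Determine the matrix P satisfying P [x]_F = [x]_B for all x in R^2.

Take x = bj: its F-coordinates are the j-th standard unit vector, so P e_j — column j of P — equals [bj]_B.
b1 = 0·c1 + c2, giving column 1 = <0, 1>; repeating for each j gives P = [[0, -1], [1, -2]].

[[0, -1], [1, -2]]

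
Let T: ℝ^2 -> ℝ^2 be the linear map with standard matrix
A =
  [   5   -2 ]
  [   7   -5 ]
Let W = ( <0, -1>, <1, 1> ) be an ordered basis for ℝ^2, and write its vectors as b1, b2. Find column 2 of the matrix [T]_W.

Compute T(b2) = A b2 = <3, 2> in standard coordinates.
Then write this in W-coordinates: solve for y in y_1 b1 + y_2 b2 = <3, 2>.
This gives y = <1, 3>, which is column 2 of [T]_W.

<1, 3>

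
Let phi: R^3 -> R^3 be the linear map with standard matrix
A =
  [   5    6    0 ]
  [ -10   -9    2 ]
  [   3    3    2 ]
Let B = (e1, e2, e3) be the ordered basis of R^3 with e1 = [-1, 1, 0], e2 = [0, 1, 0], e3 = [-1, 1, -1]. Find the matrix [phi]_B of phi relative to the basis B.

[[-1, -3, -3], [2, -3, 0], [0, -3, 2]]

With P the matrix whose columns are e1, ..., e3, [phi]_B = P^(-1) A P.
Column by column: phi(e1) = A e1 = [1, 1, 0]; its B-coordinates [-1, 2, 0] give column 1.
Continuing for each basis vector yields [phi]_B = [[-1, -3, -3], [2, -3, 0], [0, -3, 2]].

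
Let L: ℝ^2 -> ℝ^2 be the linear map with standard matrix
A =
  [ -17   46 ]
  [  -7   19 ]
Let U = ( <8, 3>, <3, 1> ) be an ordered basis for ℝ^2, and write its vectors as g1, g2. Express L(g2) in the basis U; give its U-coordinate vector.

Compute L(g2) = A g2 = <-5, -2> in standard coordinates.
Then write this in U-coordinates: solve for y in y_1 g1 + y_2 g2 = <-5, -2>.
This gives y = <-1, 1>, which is column 2 of [L]_U.

<-1, 1>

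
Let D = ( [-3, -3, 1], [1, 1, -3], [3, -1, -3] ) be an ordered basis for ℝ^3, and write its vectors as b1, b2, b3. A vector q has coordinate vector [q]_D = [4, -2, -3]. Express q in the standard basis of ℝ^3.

By definition q = 4b1 - 2b2 - 3b3.
Summing componentwise gives [-23, -11, 19].

[-23, -11, 19]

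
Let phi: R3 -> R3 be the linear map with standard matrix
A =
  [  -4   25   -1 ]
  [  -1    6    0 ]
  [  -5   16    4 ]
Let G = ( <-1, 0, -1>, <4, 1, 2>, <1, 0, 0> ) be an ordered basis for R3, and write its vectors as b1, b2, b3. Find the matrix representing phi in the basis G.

[[1, 0, 3], [1, 2, -1], [2, -1, 3]]

The j-th column of [phi]_G is [phi(bj)]_G.
phi(b1) = A b1 = <5, 1, 1> = b1 + b2 + 2b3, so column 1 is <1, 1, 2>.
Repeating for b2, b3 and assembling the columns gives [[1, 0, 3], [1, 2, -1], [2, -1, 3]].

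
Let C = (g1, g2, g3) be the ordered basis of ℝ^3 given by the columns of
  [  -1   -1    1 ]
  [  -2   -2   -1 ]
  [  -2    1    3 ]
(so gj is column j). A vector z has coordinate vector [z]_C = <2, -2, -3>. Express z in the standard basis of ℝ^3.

<-3, 3, -15>

The coordinates say z = 2g1 - 2g2 - 3g3; adding the scaled basis vectors gives <-3, 3, -15>.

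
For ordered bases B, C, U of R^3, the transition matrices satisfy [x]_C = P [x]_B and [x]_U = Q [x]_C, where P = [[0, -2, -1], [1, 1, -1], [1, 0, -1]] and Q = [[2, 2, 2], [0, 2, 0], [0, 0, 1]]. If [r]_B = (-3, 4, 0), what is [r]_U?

(-20, 2, -3)

Composing the changes, [r]_U = Q P [r]_B.
Q P = [[4, -2, -6], [2, 2, -2], [1, 0, -1]]; applying this to (-3, 4, 0) gives (-20, 2, -3).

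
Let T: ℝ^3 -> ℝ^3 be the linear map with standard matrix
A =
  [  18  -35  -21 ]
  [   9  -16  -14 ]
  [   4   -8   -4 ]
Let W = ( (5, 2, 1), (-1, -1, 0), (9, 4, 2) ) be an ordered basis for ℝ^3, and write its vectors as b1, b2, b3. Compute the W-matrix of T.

[[0, 0, 2], [1, 1, 3], [0, 2, -3]]

Let P have columns b1, ..., b3. Then [T]_W = P^(-1) A P.
Here det P = -1, so P^(-1) is integer; computing A P first and then P^(-1)(A P) gives [[0, 0, 2], [1, 1, 3], [0, 2, -3]].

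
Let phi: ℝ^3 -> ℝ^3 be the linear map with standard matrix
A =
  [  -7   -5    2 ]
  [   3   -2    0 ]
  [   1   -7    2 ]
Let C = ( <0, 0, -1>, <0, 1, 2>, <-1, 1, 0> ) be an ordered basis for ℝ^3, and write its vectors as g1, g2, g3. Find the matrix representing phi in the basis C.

[[-2, -3, 2], [-2, -3, -3], [2, 1, -2]]

Let P have columns g1, ..., g3. Then [phi]_C = P^(-1) A P.
Here det P = -1, so P^(-1) is integer; computing A P first and then P^(-1)(A P) gives [[-2, -3, 2], [-2, -3, -3], [2, 1, -2]].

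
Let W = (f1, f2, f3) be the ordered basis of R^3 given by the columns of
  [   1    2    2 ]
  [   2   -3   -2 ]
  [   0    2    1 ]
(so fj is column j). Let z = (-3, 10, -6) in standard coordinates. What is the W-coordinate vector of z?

We seek scalars with c_1 f1 + ... + c_3 f3 = z; equivalently solve M c = z where the columns of M are f1, ..., f3.
Row-reducing the augmented matrix [M | z] gives c = (1, -4, 2).
Check: f1 - 4f2 + 2f3 = (-3, 10, -6).

(1, -4, 2)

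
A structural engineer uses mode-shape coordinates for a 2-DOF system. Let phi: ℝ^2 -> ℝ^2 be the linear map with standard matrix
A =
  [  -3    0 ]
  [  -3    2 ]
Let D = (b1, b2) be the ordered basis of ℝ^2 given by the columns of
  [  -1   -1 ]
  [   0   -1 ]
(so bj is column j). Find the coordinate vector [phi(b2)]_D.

Compute phi(b2) = A b2 = <3, 1> in standard coordinates.
Then write this in D-coordinates: solve for y in y_1 b1 + y_2 b2 = <3, 1>.
This gives y = <-2, -1>, which is column 2 of [phi]_D.

<-2, -1>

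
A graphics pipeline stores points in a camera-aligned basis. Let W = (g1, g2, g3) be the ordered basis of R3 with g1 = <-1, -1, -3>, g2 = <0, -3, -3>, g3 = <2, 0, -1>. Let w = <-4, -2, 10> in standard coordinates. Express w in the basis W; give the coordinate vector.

We seek scalars with c_1 g1 + ... + c_3 g3 = w; equivalently solve M c = w where the columns of M are g1, ..., g3.
Solving this 3x3 system gives c = (-4, 2, -4).
Check: -4g1 + 2g2 - 4g3 = <-4, -2, 10>.

<-4, 2, -4>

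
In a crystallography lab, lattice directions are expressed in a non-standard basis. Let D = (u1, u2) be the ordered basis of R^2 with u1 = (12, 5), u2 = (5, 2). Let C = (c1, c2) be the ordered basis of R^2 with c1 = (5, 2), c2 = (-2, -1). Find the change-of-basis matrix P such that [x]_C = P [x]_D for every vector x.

[[2, 1], [-1, 0]]

Take x = uj: its D-coordinates are the j-th standard unit vector, so P e_j — column j of P — equals [uj]_C.
u1 = 2c1 - c2, giving column 1 = (2, -1); repeating for each j gives P = [[2, 1], [-1, 0]].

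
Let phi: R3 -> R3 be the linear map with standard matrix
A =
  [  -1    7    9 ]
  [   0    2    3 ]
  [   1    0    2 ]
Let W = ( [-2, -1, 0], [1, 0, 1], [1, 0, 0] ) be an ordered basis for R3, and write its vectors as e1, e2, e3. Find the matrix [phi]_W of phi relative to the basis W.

[[2, -3, 0], [-2, 3, 1], [1, -1, -2]]

Let P have columns e1, ..., e3. Then [phi]_W = P^(-1) A P.
Here det P = -1, so P^(-1) is integer; computing A P first and then P^(-1)(A P) gives [[2, -3, 0], [-2, 3, 1], [1, -1, -2]].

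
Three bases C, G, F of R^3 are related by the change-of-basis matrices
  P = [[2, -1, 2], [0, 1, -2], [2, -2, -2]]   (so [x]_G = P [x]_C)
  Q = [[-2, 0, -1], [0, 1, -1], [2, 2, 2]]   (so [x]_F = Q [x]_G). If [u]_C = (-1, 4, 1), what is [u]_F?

(20, 14, -28)

First [u]_G = P [u]_C = (-4, 2, -12).
Then [u]_F = Q [u]_G = (20, 14, -28).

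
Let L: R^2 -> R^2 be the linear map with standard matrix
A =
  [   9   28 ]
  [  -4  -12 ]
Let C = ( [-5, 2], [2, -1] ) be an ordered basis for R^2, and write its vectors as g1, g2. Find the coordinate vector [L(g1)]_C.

Compute L(g1) = A g1 = [11, -4] in standard coordinates.
Then write this in C-coordinates: solve for y in y_1 g1 + y_2 g2 = [11, -4].
This gives y = [-3, -2], which is column 1 of [L]_C.

[-3, -2]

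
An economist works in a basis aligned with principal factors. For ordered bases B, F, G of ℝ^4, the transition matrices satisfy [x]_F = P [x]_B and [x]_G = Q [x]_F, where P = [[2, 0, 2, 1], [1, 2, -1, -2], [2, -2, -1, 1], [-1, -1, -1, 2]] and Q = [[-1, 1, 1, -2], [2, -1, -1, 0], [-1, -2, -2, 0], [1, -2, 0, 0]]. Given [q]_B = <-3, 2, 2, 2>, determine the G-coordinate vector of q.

Composing the changes, [q]_G = Q P [q]_B.
Q P = [[3, 2, -2, -6], [1, 0, 6, 3], [-8, 0, 2, 1], [0, -4, 4, 5]]; applying this to <-3, 2, 2, 2> gives <-21, 15, 30, 10>.

<-21, 15, 30, 10>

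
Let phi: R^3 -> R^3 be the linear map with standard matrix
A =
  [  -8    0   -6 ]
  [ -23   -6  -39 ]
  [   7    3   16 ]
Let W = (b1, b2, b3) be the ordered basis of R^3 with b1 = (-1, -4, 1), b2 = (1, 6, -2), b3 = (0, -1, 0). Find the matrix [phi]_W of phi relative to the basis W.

With P the matrix whose columns are b1, ..., b3, [phi]_W = P^(-1) A P.
Column by column: phi(b1) = A b1 = (2, 8, -3); its W-coordinates (-1, 1, 2) give column 1.
Continuing for each basis vector yields [phi]_W = [[-1, -1, 3], [1, 3, 3], [2, 3, 0]].

[[-1, -1, 3], [1, 3, 3], [2, 3, 0]]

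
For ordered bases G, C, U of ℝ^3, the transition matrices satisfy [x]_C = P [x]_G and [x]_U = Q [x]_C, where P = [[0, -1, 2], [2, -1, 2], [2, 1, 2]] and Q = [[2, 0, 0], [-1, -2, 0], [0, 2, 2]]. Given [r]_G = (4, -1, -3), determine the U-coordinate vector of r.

(-10, -1, 8)

First [r]_C = P [r]_G = (-5, 3, 1).
Then [r]_U = Q [r]_C = (-10, -1, 8).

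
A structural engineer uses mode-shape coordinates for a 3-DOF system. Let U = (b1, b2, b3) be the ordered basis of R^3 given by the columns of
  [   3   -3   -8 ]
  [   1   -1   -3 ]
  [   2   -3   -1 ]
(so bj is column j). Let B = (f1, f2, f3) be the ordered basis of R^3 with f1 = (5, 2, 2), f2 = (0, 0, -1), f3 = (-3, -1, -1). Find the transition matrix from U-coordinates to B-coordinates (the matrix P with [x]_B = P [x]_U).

[[0, 0, -1], [-1, 2, -2], [-1, 1, 1]]

Let M have columns bj and N have columns fj. Then for every x, N [x]_B = x = M [x]_U, so P = N^(-1) M.
Since det N = 1, N^(-1) has integer entries; multiplying gives P = [[0, 0, -1], [-1, 2, -2], [-1, 1, 1]].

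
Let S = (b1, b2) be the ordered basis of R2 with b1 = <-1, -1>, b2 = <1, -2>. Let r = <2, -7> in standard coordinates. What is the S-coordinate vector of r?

Write r = c_1 b1 + c_2 b2 and solve for the c_i.
System: -c_1 + c_2 = 2, -c_1 - 2c_2 = -7; solving gives c_1 = 1, c_2 = 3.
Check: b1 + 3b2 = <2, -7>.

<1, 3>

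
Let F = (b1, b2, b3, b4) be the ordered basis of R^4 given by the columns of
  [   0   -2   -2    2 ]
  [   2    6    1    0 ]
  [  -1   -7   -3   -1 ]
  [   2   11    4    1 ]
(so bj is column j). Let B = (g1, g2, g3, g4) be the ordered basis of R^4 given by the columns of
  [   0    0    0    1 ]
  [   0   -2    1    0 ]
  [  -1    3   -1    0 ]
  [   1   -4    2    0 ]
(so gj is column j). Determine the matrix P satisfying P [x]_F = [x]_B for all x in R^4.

[[-2, -1, 2, 1], [-1, -2, 0, 0], [0, 2, 1, 0], [0, -2, -2, 2]]

Column j of P is [bj]_B, since P maps F-coordinates to B-coordinates.
Expressing b1 in B: b1 = -2g1 - g2 + 0·g3 + 0·g4, so column 1 of P is (-2, -1, 0, 0).
Doing the same for each bj gives P = [[-2, -1, 2, 1], [-1, -2, 0, 0], [0, 2, 1, 0], [0, -2, -2, 2]].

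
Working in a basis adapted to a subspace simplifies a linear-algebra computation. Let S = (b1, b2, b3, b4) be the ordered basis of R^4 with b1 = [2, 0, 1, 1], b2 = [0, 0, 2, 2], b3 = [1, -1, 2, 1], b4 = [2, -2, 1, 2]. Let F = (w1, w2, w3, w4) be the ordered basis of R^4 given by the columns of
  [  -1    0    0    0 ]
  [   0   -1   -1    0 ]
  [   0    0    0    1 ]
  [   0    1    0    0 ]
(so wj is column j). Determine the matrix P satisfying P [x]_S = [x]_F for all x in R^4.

Let M have columns bj and N have columns wj. Then for every x, N [x]_F = x = M [x]_S, so P = N^(-1) M.
Since det N = 1, N^(-1) has integer entries; multiplying gives P = [[-2, 0, -1, -2], [1, 2, 1, 2], [-1, -2, 0, 0], [1, 2, 2, 1]].

[[-2, 0, -1, -2], [1, 2, 1, 2], [-1, -2, 0, 0], [1, 2, 2, 1]]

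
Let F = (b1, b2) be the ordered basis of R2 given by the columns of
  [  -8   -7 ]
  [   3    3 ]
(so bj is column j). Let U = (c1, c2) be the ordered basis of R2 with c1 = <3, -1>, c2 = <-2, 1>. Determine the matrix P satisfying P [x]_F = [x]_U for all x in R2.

Column j of P is [bj]_U, since P maps F-coordinates to U-coordinates.
Expressing b1 in U: b1 = -2c1 + c2, so column 1 of P is <-2, 1>.
Doing the same for each bj gives P = [[-2, -1], [1, 2]].

[[-2, -1], [1, 2]]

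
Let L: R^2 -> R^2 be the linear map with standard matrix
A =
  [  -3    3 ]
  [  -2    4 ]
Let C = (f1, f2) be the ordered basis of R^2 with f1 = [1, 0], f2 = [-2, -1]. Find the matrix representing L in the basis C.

Let P have columns f1, f2. Then [L]_C = P^(-1) A P.
Here det P = -1, so P^(-1) is integer; computing A P first and then P^(-1)(A P) gives [[1, 3], [2, 0]].

[[1, 3], [2, 0]]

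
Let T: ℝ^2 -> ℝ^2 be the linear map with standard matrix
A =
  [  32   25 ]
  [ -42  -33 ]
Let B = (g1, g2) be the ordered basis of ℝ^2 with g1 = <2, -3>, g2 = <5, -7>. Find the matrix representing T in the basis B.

The j-th column of [T]_B is [T(gj)]_B.
T(g1) = A g1 = <-11, 15> = 2g1 - 3g2, so column 1 is <2, -3>.
Repeating for g2 and assembling the columns gives [[2, 0], [-3, -3]].

[[2, 0], [-3, -3]]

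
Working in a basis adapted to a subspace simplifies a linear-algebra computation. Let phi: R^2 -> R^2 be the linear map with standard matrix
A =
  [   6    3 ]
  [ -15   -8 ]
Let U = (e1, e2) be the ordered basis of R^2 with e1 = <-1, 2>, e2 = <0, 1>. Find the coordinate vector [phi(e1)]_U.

Compute phi(e1) = A e1 = <0, -1> in standard coordinates.
Then write this in U-coordinates: solve for y in y_1 e1 + y_2 e2 = <0, -1>.
This gives y = <0, -1>, which is column 1 of [phi]_U.

<0, -1>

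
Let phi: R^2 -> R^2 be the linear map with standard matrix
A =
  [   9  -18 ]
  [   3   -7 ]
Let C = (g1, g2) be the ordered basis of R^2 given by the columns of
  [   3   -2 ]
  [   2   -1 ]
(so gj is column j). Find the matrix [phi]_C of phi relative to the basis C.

The j-th column of [phi]_C is [phi(gj)]_C.
phi(g1) = A g1 = (-9, -5) = -g1 + 3g2, so column 1 is (-1, 3).
Repeating for g2 and assembling the columns gives [[-1, 2], [3, 3]].

[[-1, 2], [3, 3]]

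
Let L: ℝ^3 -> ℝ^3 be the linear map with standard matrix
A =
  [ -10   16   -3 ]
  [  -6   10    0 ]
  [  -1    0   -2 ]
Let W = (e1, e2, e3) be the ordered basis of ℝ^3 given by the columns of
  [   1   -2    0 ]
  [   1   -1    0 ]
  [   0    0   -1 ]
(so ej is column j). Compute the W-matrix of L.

[[2, 0, -3], [-2, -2, -3], [1, -2, -2]]

The j-th column of [L]_W is [L(ej)]_W.
L(e1) = A e1 = <6, 4, -1> = 2e1 - 2e2 + e3, so column 1 is <2, -2, 1>.
Repeating for e2, e3 and assembling the columns gives [[2, 0, -3], [-2, -2, -3], [1, -2, -2]].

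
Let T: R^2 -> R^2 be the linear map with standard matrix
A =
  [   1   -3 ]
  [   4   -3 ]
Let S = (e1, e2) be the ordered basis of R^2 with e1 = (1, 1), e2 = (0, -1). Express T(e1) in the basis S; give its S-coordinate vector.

Compute T(e1) = A e1 = (-2, 1) in standard coordinates.
Then write this in S-coordinates: solve for y in y_1 e1 + y_2 e2 = (-2, 1).
This gives y = (-2, -3), which is column 1 of [T]_S.

(-2, -3)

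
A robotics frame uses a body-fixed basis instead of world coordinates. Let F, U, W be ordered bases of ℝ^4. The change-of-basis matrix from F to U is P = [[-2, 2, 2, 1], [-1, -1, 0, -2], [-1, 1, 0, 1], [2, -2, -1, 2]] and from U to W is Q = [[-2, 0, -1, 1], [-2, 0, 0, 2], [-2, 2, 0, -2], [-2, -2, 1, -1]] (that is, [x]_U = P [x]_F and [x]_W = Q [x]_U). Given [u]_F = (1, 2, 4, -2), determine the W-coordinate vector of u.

(-25, -36, 6, -9)

Composing the changes, [u]_W = Q P [u]_F.
Q P = [[7, -7, -5, -1], [8, -8, -6, 2], [-2, -2, -2, -10], [3, 1, -3, 1]]; applying this to (1, 2, 4, -2) gives (-25, -36, 6, -9).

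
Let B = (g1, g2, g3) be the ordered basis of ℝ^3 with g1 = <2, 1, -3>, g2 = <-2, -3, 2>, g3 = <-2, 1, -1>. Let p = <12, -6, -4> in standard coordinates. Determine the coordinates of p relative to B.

[p]_B is the unique c with M c = p, where M has columns g1, ..., g3.
Row-reducing the augmented matrix [M | p] gives c = (4, 2, -4).
Check: 4g1 + 2g2 - 4g3 = <12, -6, -4>.

<4, 2, -4>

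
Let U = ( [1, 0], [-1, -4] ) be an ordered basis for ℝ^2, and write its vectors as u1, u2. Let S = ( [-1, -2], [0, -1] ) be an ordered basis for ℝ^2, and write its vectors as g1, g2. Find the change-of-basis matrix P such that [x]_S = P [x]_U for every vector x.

Column j of P is [uj]_S, since P maps U-coordinates to S-coordinates.
Expressing u1 in S: u1 = -g1 + 2g2, so column 1 of P is [-1, 2].
Doing the same for each uj gives P = [[-1, 1], [2, 2]].

[[-1, 1], [2, 2]]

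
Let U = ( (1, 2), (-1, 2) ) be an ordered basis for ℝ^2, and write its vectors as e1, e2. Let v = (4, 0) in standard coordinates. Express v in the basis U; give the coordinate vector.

(2, -2)

Write v = c_1 e1 + c_2 e2 and solve for the c_i.
System: c_1 - c_2 = 4, 2c_1 + 2c_2 = 0; solving gives c_1 = 2, c_2 = -2.
Check: 2e1 - 2e2 = (4, 0).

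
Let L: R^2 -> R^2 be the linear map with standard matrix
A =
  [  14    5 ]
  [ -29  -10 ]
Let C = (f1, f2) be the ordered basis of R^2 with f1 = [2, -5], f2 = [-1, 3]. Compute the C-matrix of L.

[[1, 2], [-1, 3]]

The j-th column of [L]_C is [L(fj)]_C.
L(f1) = A f1 = [3, -8] = f1 - f2, so column 1 is [1, -1].
Repeating for f2 and assembling the columns gives [[1, 2], [-1, 3]].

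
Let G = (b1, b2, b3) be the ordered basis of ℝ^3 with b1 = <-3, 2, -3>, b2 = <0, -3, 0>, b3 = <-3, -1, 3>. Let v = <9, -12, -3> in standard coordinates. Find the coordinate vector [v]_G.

<-1, 4, -2>

[v]_G is the unique c with M c = v, where M has columns b1, ..., b3.
Solving this 3x3 system gives c = (-1, 4, -2).
Check: -b1 + 4b2 - 2b3 = <9, -12, -3>.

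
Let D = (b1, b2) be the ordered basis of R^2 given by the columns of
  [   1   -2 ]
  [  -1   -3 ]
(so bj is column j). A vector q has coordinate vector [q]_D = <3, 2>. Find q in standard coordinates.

<-1, -9>

By definition q = 3b1 + 2b2.
Summing componentwise gives <-1, -9>.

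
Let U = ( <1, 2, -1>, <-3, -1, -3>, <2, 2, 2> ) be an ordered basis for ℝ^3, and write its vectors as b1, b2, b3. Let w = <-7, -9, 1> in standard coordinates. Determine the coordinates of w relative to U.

Write w = c_1 b1 + ... + c_3 b3 and solve for the c_i.
Solving this 3x3 system gives c = (-4, 1, 0).
Check: -4b1 + b2 + 0·b3 = <-7, -9, 1>.

<-4, 1, 0>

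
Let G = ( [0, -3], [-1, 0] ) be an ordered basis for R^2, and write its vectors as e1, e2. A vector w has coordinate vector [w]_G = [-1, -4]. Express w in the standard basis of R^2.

w = M [w]_G, where M has columns e1, e2.
Carrying out the matrix-vector product, w = [4, 3].

[4, 3]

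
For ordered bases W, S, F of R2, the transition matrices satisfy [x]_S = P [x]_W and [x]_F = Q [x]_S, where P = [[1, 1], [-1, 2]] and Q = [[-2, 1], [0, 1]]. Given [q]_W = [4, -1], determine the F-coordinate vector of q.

[-12, -6]

First [q]_S = P [q]_W = [3, -6].
Then [q]_F = Q [q]_S = [-12, -6].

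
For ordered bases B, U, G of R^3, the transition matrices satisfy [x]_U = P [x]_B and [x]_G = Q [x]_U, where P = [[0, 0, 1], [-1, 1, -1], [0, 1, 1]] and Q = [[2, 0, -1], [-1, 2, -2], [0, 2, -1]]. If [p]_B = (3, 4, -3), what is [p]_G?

Apply P to get U-coordinates (-3, 4, 1), then Q to get G-coordinates.
The result is [p]_G = (-7, 9, 7).

(-7, 9, 7)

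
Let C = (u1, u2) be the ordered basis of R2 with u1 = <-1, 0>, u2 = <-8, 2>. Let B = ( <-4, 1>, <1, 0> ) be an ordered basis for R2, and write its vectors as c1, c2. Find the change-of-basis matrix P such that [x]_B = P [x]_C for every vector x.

[[0, 2], [-1, 0]]

Column j of P is [uj]_B, since P maps C-coordinates to B-coordinates.
Expressing u1 in B: u1 = 0·c1 - c2, so column 1 of P is <0, -1>.
Doing the same for each uj gives P = [[0, 2], [-1, 0]].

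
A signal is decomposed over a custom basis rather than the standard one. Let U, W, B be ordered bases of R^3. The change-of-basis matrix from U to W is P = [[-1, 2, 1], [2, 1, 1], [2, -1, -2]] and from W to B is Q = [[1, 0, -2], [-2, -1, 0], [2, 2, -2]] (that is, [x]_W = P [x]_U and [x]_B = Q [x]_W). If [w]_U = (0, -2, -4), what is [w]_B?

(-28, 22, -48)

First [w]_W = P [w]_U = (-8, -6, 10).
Then [w]_B = Q [w]_W = (-28, 22, -48).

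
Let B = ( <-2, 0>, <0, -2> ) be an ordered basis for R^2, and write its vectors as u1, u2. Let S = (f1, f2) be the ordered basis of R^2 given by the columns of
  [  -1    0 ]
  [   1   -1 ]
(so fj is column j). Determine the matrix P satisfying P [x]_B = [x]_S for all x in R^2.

[[2, 0], [2, 2]]

Let M have columns uj and N have columns fj. Then for every x, N [x]_S = x = M [x]_B, so P = N^(-1) M.
Since det N = 1, N^(-1) has integer entries; multiplying gives P = [[2, 0], [2, 2]].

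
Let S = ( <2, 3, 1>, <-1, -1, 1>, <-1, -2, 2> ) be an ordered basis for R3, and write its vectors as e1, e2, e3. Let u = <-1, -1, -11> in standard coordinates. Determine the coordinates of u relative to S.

<-3, -2, -3>

We seek scalars with c_1 e1 + ... + c_3 e3 = u; equivalently solve M c = u where the columns of M are e1, ..., e3.
Gaussian elimination on [M | u] yields c = (-3, -2, -3).
Check: -3e1 - 2e2 - 3e3 = <-1, -1, -11>.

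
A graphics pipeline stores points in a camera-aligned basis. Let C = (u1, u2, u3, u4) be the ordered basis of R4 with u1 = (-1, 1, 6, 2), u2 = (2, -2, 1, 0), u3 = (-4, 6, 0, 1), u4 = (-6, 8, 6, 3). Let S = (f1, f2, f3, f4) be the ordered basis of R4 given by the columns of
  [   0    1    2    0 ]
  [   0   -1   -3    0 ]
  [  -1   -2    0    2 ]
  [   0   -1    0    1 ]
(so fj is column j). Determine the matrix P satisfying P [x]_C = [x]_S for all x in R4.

Take x = uj: its C-coordinates are the j-th standard unit vector, so P e_j — column j of P — equals [uj]_S.
u1 = -2f1 - f2 + 0·f3 + f4, giving column 1 = (-2, -1, 0, 1); repeating for each j gives P = [[-2, -1, 2, 0], [-1, 2, 0, -2], [0, 0, -2, -2], [1, 2, 1, 1]].

[[-2, -1, 2, 0], [-1, 2, 0, -2], [0, 0, -2, -2], [1, 2, 1, 1]]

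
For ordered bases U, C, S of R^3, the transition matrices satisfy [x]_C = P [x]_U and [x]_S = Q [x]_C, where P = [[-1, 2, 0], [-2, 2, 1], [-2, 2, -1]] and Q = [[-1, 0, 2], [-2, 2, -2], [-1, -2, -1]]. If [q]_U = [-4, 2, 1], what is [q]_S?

Apply P to get C-coordinates [8, 13, 11], then Q to get S-coordinates.
The result is [q]_S = [14, -12, -45].

[14, -12, -45]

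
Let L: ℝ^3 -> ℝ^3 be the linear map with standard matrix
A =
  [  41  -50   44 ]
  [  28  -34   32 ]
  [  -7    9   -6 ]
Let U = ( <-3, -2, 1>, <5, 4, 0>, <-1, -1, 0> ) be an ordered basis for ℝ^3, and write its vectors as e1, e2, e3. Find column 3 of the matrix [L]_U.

Compute L(e3) = A e3 = <9, 6, -2> in standard coordinates.
Then write this in U-coordinates: solve for y in y_1 e1 + ... + y_3 e3 = <9, 6, -2>.
This gives y = <-2, 1, 2>, which is column 3 of [L]_U.

<-2, 1, 2>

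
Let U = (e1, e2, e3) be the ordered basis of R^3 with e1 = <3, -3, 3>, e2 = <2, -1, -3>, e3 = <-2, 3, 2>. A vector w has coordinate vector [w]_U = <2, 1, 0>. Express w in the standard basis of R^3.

<8, -7, 3>

The coordinates say w = 2e1 + e2 + 0·e3; adding the scaled basis vectors gives <8, -7, 3>.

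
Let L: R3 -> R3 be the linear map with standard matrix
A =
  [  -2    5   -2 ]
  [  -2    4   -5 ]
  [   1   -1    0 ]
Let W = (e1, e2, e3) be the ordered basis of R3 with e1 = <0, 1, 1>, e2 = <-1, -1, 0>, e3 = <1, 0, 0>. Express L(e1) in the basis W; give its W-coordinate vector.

Column 1 of [L]_W is the W-coordinate vector of L(e1).
In standard coordinates L(e1) = A e1 = <3, -1, -1>.
Converting to W: <3, -1, -1> = -e1 + 0·e2 + 3e3, so the coordinate vector is <-1, 0, 3>.

<-1, 0, 3>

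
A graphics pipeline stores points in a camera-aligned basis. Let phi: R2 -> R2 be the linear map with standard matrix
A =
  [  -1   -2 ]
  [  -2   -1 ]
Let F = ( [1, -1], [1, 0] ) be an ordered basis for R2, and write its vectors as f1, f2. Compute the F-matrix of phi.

[[1, 2], [0, -3]]

Let P have columns f1, f2. Then [phi]_F = P^(-1) A P.
Here det P = 1, so P^(-1) is integer; computing A P first and then P^(-1)(A P) gives [[1, 2], [0, -3]].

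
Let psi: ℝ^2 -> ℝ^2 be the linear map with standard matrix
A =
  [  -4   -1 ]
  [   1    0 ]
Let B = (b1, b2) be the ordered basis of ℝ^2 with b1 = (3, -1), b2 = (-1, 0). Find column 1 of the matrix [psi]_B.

Compute psi(b1) = A b1 = (-11, 3) in standard coordinates.
Then write this in B-coordinates: solve for y in y_1 b1 + y_2 b2 = (-11, 3).
This gives y = (-3, 2), which is column 1 of [psi]_B.

(-3, 2)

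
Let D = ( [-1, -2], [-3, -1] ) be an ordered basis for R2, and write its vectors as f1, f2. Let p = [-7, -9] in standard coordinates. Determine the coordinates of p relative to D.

[4, 1]

We seek scalars with c_1 f1 + c_2 f2 = p; equivalently solve M c = p where the columns of M are f1, f2.
System: -c_1 - 3c_2 = -7, -2c_1 - c_2 = -9; solving gives c_1 = 4, c_2 = 1.
Check: 4f1 + f2 = [-7, -9].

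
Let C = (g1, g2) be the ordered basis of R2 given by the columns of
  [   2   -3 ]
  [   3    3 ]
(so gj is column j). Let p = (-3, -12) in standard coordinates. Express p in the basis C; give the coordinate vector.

(-3, -1)

We seek scalars with c_1 g1 + c_2 g2 = p; equivalently solve M c = p where the columns of M are g1, g2.
System: 2c_1 - 3c_2 = -3, 3c_1 + 3c_2 = -12; solving gives c_1 = -3, c_2 = -1.
Check: -3g1 - g2 = (-3, -12).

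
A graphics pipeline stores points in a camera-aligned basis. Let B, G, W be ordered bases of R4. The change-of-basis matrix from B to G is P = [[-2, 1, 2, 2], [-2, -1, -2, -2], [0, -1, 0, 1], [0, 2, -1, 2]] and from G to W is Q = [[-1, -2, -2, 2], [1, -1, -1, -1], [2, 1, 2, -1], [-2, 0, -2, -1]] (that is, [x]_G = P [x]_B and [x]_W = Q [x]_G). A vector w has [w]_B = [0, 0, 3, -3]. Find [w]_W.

[-12, 12, 3, 15]

Composing the changes, [w]_W = Q P [w]_B.
Q P = [[6, 7, 0, 4], [0, 1, 5, 1], [-6, -3, 3, 2], [4, -2, -3, -8]]; applying this to [0, 0, 3, -3] gives [-12, 12, 3, 15].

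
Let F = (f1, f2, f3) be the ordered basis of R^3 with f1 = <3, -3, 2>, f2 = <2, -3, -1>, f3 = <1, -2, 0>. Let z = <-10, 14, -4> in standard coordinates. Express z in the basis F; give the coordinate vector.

[z]_F is the unique c with M c = z, where M has columns f1, ..., f3.
Row-reducing the augmented matrix [M | z] gives c = (-2, 0, -4).
Check: -2f1 + 0·f2 - 4f3 = <-10, 14, -4>.

<-2, 0, -4>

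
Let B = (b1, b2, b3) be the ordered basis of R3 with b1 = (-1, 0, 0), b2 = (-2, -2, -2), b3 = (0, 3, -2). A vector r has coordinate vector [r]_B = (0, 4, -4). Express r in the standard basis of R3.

The coordinates say r = 0·b1 + 4b2 - 4b3; adding the scaled basis vectors gives (-8, -20, 0).

(-8, -20, 0)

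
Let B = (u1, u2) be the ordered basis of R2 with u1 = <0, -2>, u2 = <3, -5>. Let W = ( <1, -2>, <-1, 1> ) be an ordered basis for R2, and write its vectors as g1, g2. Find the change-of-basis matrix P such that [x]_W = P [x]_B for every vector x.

Column j of P is [uj]_W, since P maps B-coordinates to W-coordinates.
Expressing u1 in W: u1 = 2g1 + 2g2, so column 1 of P is <2, 2>.
Doing the same for each uj gives P = [[2, 2], [2, -1]].

[[2, 2], [2, -1]]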